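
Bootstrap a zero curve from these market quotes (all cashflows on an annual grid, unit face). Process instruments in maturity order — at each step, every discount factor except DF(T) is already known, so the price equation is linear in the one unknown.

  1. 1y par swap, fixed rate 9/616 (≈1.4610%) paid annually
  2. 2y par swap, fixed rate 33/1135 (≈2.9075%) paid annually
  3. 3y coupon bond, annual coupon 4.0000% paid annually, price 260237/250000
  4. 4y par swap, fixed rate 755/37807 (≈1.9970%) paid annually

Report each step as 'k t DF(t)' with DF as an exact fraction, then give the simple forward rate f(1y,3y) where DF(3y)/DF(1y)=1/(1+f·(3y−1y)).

step 1 [1y] swap r/1=9/616: DF=(1 − 9/616·(0))/(1+9/616) = 616/625 ≈ 0.985600
step 2 [2y] swap r/1=33/1135: DF=(1 − 33/1135·(0.985600))/(1+33/1135) = 9439/10000 ≈ 0.943900
step 3 [3y] bond c/1=1/25: DF=(260237/250000 − 1/25·(0.985600+0.943900))/(1+1/25) = 9267/10000 ≈ 0.926700
step 4 [4y] swap r/1=755/37807: DF=(1 − 755/37807·(0.985600+0.943900+0.926700))/(1+755/37807) = 1849/2000 ≈ 0.924500

1 1 616/625
2 2 9439/10000
3 3 9267/10000
4 4 1849/2000
f(1y,3y) = ((616/625)/(9267/10000) − 1)/(2) = 589/18534 ≈ 3.1779%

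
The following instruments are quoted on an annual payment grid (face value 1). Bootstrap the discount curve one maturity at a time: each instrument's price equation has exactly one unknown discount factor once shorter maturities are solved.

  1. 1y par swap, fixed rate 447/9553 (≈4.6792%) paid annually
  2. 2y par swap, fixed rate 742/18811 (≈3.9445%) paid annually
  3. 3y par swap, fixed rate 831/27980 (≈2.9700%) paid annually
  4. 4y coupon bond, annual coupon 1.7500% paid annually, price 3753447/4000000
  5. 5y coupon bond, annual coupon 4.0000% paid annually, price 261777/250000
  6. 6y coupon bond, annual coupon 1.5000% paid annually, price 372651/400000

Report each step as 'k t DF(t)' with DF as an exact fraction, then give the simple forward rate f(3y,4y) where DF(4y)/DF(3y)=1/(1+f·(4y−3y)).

1 1 9553/10000
2 2 4629/5000
3 3 9169/10000
4 4 8741/10000
5 5 541/625
6 6 2127/2500
f(3y,4y) = ((9169/10000)/(8741/10000) − 1)/(1) = 428/8741 ≈ 4.8965%

step 1 [1y] swap r/1=447/9553: DF=(1 − 447/9553·(0))/(1+447/9553) = 9553/10000 ≈ 0.955300
step 2 [2y] swap r/1=742/18811: DF=(1 − 742/18811·(0.955300))/(1+742/18811) = 4629/5000 ≈ 0.925800
step 3 [3y] swap r/1=831/27980: DF=(1 − 831/27980·(0.955300+0.925800))/(1+831/27980) = 9169/10000 ≈ 0.916900
step 4 [4y] bond c/1=7/400: DF=(3753447/4000000 − 7/400·(0.955300+0.925800+0.916900))/(1+7/400) = 8741/10000 ≈ 0.874100
step 5 [5y] bond c/1=1/25: DF=(261777/250000 − 1/25·(0.955300+0.925800+0.916900+0.874100))/(1+1/25) = 541/625 ≈ 0.865600
step 6 [6y] bond c/1=3/200: DF=(372651/400000 − 3/200·(0.955300+0.925800+0.916900+0.874100+0.865600))/(1+3/200) = 2127/2500 ≈ 0.850800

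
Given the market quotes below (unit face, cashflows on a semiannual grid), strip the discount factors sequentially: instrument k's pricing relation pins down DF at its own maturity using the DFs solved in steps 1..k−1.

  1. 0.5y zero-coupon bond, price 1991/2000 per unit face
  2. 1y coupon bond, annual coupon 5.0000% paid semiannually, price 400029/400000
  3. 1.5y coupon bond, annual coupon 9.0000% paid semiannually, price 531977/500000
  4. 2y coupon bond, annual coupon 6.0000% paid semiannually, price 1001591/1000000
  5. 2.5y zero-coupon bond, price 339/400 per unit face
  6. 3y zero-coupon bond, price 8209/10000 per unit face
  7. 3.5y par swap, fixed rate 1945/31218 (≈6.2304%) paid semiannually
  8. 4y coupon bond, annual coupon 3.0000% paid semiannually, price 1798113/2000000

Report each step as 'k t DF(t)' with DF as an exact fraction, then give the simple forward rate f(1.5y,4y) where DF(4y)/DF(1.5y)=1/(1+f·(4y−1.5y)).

step 1 [0.5y] zero: DF = P = 1991/2000 ≈ 0.995500
step 2 [1y] bond c/2=1/40: DF=(400029/400000 − 1/40·(0.995500))/(1+1/40) = 4757/5000 ≈ 0.951400
step 3 [1.5y] bond c/2=9/200: DF=(531977/500000 − 9/200·(0.995500+0.951400))/(1+9/200) = 9343/10000 ≈ 0.934300
step 4 [2y] bond c/2=3/100: DF=(1001591/1000000 − 3/100·(0.995500+0.951400+0.934300))/(1+3/100) = 1777/2000 ≈ 0.888500
step 5 [2.5y] zero: DF = P = 339/400 ≈ 0.847500
step 6 [3y] zero: DF = P = 8209/10000 ≈ 0.820900
step 7 [3.5y] swap r/2=1945/62436: DF=(1 − 1945/62436·(0.995500+0.951400+0.934300+0.888500+0.847500+0.820900))/(1+1945/62436) = 1611/2000 ≈ 0.805500
step 8 [4y] bond c/2=3/200: DF=(1798113/2000000 − 3/200·(0.995500+0.951400+0.934300+0.888500+0.847500+0.820900+0.805500))/(1+3/200) = 1587/2000 ≈ 0.793500

1 1/2 1991/2000
2 1 4757/5000
3 3/2 9343/10000
4 2 1777/2000
5 5/2 339/400
6 3 8209/10000
7 7/2 1611/2000
8 4 1587/2000
f(1.5y,4y) = ((9343/10000)/(1587/2000) − 1)/(5/2) = 2816/39675 ≈ 7.0977%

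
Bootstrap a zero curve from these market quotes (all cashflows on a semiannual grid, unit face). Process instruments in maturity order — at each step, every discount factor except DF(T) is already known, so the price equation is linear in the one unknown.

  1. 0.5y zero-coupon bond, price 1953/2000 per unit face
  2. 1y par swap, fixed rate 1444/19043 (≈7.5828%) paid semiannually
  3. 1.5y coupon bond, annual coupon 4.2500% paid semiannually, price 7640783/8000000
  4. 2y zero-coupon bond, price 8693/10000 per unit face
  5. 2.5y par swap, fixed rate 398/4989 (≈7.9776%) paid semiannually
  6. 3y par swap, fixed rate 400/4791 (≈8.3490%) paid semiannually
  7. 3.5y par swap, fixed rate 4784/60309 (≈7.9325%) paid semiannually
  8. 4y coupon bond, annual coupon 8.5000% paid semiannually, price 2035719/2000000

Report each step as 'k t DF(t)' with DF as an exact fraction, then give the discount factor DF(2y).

1 1/2 1953/2000
2 1 4639/5000
3 3/2 2239/2500
4 2 8693/10000
5 5/2 8209/10000
6 3 39/50
7 7/2 951/1250
8 4 1461/2000
DF(2y) = 8693/10000 ≈ 0.869300

step 1 [0.5y] zero: DF = P = 1953/2000 ≈ 0.976500
step 2 [1y] swap r/2=722/19043: DF=(1 − 722/19043·(0.976500))/(1+722/19043) = 4639/5000 ≈ 0.927800
step 3 [1.5y] bond c/2=17/800: DF=(7640783/8000000 − 17/800·(0.976500+0.927800))/(1+17/800) = 2239/2500 ≈ 0.895600
step 4 [2y] zero: DF = P = 8693/10000 ≈ 0.869300
step 5 [2.5y] swap r/2=199/4989: DF=(1 − 199/4989·(0.976500+0.927800+0.895600+0.869300))/(1+199/4989) = 8209/10000 ≈ 0.820900
step 6 [3y] swap r/2=200/4791: DF=(1 − 200/4791·(0.976500+0.927800+0.895600+0.869300+0.820900))/(1+200/4791) = 39/50 ≈ 0.780000
step 7 [3.5y] swap r/2=2392/60309: DF=(1 − 2392/60309·(0.976500+0.927800+0.895600+0.869300+0.820900+0.780000))/(1+2392/60309) = 951/1250 ≈ 0.760800
step 8 [4y] bond c/2=17/400: DF=(2035719/2000000 − 17/400·(0.976500+0.927800+0.895600+0.869300+0.820900+0.780000+0.760800))/(1+17/400) = 1461/2000 ≈ 0.730500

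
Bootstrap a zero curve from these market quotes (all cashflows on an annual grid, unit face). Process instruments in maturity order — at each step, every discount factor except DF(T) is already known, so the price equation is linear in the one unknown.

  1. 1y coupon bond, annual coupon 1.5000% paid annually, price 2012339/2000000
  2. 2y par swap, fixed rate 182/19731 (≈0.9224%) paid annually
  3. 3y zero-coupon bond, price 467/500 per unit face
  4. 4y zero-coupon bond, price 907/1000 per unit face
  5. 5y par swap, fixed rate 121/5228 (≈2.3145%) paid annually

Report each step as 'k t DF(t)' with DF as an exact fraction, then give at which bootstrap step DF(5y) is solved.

1 1 9913/10000
2 2 4909/5000
3 3 467/500
4 4 907/1000
5 5 8911/10000
DF(5y) is solved at step 5

step 1 [1y] bond c/1=3/200: DF=(2012339/2000000 − 3/200·(0))/(1+3/200) = 9913/10000 ≈ 0.991300
step 2 [2y] swap r/1=182/19731: DF=(1 − 182/19731·(0.991300))/(1+182/19731) = 4909/5000 ≈ 0.981800
step 3 [3y] zero: DF = P = 467/500 ≈ 0.934000
step 4 [4y] zero: DF = P = 907/1000 ≈ 0.907000
step 5 [5y] swap r/1=121/5228: DF=(1 − 121/5228·(0.991300+0.981800+0.934000+0.907000))/(1+121/5228) = 8911/10000 ≈ 0.891100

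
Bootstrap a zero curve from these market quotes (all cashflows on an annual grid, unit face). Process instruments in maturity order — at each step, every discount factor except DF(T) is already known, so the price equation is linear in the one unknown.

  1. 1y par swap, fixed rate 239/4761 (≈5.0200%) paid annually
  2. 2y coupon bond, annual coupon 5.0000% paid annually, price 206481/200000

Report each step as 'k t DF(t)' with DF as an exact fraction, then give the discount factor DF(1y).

step 1 [1y] swap r/1=239/4761: DF=(1 − 239/4761·(0))/(1+239/4761) = 4761/5000 ≈ 0.952200
step 2 [2y] bond c/1=1/20: DF=(206481/200000 − 1/20·(0.952200))/(1+1/20) = 9379/10000 ≈ 0.937900

1 1 4761/5000
2 2 9379/10000
DF(1y) = 4761/5000 ≈ 0.952200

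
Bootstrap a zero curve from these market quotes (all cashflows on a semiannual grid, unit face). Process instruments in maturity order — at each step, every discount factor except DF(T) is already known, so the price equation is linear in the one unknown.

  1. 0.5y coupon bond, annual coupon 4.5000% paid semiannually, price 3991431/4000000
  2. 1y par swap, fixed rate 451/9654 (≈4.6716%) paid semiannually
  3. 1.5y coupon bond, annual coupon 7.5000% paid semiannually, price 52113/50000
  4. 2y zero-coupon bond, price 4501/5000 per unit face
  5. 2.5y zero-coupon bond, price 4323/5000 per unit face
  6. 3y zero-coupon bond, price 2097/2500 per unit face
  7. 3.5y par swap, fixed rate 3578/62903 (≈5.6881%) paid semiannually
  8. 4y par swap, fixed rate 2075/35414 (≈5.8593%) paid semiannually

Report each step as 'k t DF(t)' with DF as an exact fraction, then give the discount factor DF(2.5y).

1 1/2 9759/10000
2 1 9549/10000
3 3/2 2337/2500
4 2 4501/5000
5 5/2 4323/5000
6 3 2097/2500
7 7/2 8211/10000
8 4 317/400
DF(2.5y) = 4323/5000 ≈ 0.864600

step 1 [0.5y] bond c/2=9/400: DF=(3991431/4000000 − 9/400·(0))/(1+9/400) = 9759/10000 ≈ 0.975900
step 2 [1y] swap r/2=451/19308: DF=(1 − 451/19308·(0.975900))/(1+451/19308) = 9549/10000 ≈ 0.954900
step 3 [1.5y] bond c/2=3/80: DF=(52113/50000 − 3/80·(0.975900+0.954900))/(1+3/80) = 2337/2500 ≈ 0.934800
step 4 [2y] zero: DF = P = 4501/5000 ≈ 0.900200
step 5 [2.5y] zero: DF = P = 4323/5000 ≈ 0.864600
step 6 [3y] zero: DF = P = 2097/2500 ≈ 0.838800
step 7 [3.5y] swap r/2=1789/62903: DF=(1 − 1789/62903·(0.975900+0.954900+0.934800+0.900200+0.864600+0.838800))/(1+1789/62903) = 8211/10000 ≈ 0.821100
step 8 [4y] swap r/2=2075/70828: DF=(1 − 2075/70828·(0.975900+0.954900+0.934800+0.900200+0.864600+0.838800+0.821100))/(1+2075/70828) = 317/400 ≈ 0.792500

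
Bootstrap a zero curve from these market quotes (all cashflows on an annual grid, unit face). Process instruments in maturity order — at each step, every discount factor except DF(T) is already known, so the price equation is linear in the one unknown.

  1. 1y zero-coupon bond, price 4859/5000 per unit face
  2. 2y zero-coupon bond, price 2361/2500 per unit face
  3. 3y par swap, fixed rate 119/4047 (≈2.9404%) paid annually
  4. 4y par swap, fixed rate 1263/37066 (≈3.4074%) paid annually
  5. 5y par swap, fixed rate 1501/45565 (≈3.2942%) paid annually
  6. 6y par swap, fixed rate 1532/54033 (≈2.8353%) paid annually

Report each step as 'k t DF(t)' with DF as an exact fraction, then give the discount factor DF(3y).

1 1 4859/5000
2 2 2361/2500
3 3 9167/10000
4 4 8737/10000
5 5 8499/10000
6 6 2117/2500
DF(3y) = 9167/10000 ≈ 0.916700

step 1 [1y] zero: DF = P = 4859/5000 ≈ 0.971800
step 2 [2y] zero: DF = P = 2361/2500 ≈ 0.944400
step 3 [3y] swap r/1=119/4047: DF=(1 − 119/4047·(0.971800+0.944400))/(1+119/4047) = 9167/10000 ≈ 0.916700
step 4 [4y] swap r/1=1263/37066: DF=(1 − 1263/37066·(0.971800+0.944400+0.916700))/(1+1263/37066) = 8737/10000 ≈ 0.873700
step 5 [5y] swap r/1=1501/45565: DF=(1 − 1501/45565·(0.971800+0.944400+0.916700+0.873700))/(1+1501/45565) = 8499/10000 ≈ 0.849900
step 6 [6y] swap r/1=1532/54033: DF=(1 − 1532/54033·(0.971800+0.944400+0.916700+0.873700+0.849900))/(1+1532/54033) = 2117/2500 ≈ 0.846800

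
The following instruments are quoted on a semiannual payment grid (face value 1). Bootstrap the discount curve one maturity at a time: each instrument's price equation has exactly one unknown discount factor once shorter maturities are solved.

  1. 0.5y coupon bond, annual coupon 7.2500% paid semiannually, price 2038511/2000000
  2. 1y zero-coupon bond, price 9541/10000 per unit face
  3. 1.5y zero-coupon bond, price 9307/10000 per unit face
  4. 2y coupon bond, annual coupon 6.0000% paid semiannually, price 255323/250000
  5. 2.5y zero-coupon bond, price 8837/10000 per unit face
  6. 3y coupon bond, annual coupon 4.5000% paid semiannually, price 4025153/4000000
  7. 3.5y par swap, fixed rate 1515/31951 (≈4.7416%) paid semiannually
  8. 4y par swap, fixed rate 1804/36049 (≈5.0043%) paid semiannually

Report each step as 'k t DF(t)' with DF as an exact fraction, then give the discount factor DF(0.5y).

1 1/2 2459/2500
2 1 9541/10000
3 3/2 9307/10000
4 2 227/250
5 5/2 8837/10000
6 3 551/625
7 7/2 1697/2000
8 4 2049/2500
DF(0.5y) = 2459/2500 ≈ 0.983600

step 1 [0.5y] bond c/2=29/800: DF=(2038511/2000000 − 29/800·(0))/(1+29/800) = 2459/2500 ≈ 0.983600
step 2 [1y] zero: DF = P = 9541/10000 ≈ 0.954100
step 3 [1.5y] zero: DF = P = 9307/10000 ≈ 0.930700
step 4 [2y] bond c/2=3/100: DF=(255323/250000 − 3/100·(0.983600+0.954100+0.930700))/(1+3/100) = 227/250 ≈ 0.908000
step 5 [2.5y] zero: DF = P = 8837/10000 ≈ 0.883700
step 6 [3y] bond c/2=9/400: DF=(4025153/4000000 − 9/400·(0.983600+0.954100+0.930700+0.908000+0.883700))/(1+9/400) = 551/625 ≈ 0.881600
step 7 [3.5y] swap r/2=1515/63902: DF=(1 − 1515/63902·(0.983600+0.954100+0.930700+0.908000+0.883700+0.881600))/(1+1515/63902) = 1697/2000 ≈ 0.848500
step 8 [4y] swap r/2=902/36049: DF=(1 − 902/36049·(0.983600+0.954100+0.930700+0.908000+0.883700+0.881600+0.848500))/(1+902/36049) = 2049/2500 ≈ 0.819600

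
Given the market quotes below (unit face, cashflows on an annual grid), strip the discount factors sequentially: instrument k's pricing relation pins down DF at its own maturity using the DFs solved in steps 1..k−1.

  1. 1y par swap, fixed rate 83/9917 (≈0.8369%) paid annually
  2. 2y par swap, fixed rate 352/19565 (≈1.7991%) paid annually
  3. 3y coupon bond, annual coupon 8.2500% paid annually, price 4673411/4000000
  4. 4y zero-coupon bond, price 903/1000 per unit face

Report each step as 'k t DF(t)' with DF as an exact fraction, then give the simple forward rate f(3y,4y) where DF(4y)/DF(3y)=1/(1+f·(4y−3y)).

1 1 9917/10000
2 2 603/625
3 3 4651/5000
4 4 903/1000
f(3y,4y) = ((4651/5000)/(903/1000) − 1)/(1) = 136/4515 ≈ 3.0122%

step 1 [1y] swap r/1=83/9917: DF=(1 − 83/9917·(0))/(1+83/9917) = 9917/10000 ≈ 0.991700
step 2 [2y] swap r/1=352/19565: DF=(1 − 352/19565·(0.991700))/(1+352/19565) = 603/625 ≈ 0.964800
step 3 [3y] bond c/1=33/400: DF=(4673411/4000000 − 33/400·(0.991700+0.964800))/(1+33/400) = 4651/5000 ≈ 0.930200
step 4 [4y] zero: DF = P = 903/1000 ≈ 0.903000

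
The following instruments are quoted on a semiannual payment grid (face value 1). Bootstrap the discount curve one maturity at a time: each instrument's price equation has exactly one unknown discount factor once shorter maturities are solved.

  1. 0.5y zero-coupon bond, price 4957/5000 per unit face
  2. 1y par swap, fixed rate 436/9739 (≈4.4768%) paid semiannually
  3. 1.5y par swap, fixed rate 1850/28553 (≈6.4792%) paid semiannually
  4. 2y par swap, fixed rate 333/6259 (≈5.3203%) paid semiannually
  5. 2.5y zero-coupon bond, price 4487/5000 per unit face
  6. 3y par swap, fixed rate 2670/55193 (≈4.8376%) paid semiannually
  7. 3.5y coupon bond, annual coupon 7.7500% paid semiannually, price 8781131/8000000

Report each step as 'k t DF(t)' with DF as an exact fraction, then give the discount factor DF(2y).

step 1 [0.5y] zero: DF = P = 4957/5000 ≈ 0.991400
step 2 [1y] swap r/2=218/9739: DF=(1 − 218/9739·(0.991400))/(1+218/9739) = 2391/2500 ≈ 0.956400
step 3 [1.5y] swap r/2=925/28553: DF=(1 − 925/28553·(0.991400+0.956400))/(1+925/28553) = 363/400 ≈ 0.907500
step 4 [2y] swap r/2=333/12518: DF=(1 − 333/12518·(0.991400+0.956400+0.907500))/(1+333/12518) = 9001/10000 ≈ 0.900100
step 5 [2.5y] zero: DF = P = 4487/5000 ≈ 0.897400
step 6 [3y] swap r/2=1335/55193: DF=(1 − 1335/55193·(0.991400+0.956400+0.907500+0.900100+0.897400))/(1+1335/55193) = 1733/2000 ≈ 0.866500
step 7 [3.5y] bond c/2=31/800: DF=(8781131/8000000 − 31/800·(0.991400+0.956400+0.907500+0.900100+0.897400+0.866500))/(1+31/800) = 2127/2500 ≈ 0.850800

1 1/2 4957/5000
2 1 2391/2500
3 3/2 363/400
4 2 9001/10000
5 5/2 4487/5000
6 3 1733/2000
7 7/2 2127/2500
DF(2y) = 9001/10000 ≈ 0.900100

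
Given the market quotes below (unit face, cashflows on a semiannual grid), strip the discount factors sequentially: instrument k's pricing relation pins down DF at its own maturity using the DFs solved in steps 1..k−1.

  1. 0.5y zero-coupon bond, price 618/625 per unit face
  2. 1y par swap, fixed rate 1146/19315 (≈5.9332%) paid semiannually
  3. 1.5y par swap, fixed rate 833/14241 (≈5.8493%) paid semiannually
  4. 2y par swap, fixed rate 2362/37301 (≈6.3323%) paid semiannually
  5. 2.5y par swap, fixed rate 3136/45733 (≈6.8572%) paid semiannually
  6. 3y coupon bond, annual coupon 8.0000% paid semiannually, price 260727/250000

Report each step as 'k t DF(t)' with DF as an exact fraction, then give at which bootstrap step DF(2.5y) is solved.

step 1 [0.5y] zero: DF = P = 618/625 ≈ 0.988800
step 2 [1y] swap r/2=573/19315: DF=(1 − 573/19315·(0.988800))/(1+573/19315) = 9427/10000 ≈ 0.942700
step 3 [1.5y] swap r/2=833/28482: DF=(1 − 833/28482·(0.988800+0.942700))/(1+833/28482) = 9167/10000 ≈ 0.916700
step 4 [2y] swap r/2=1181/37301: DF=(1 − 1181/37301·(0.988800+0.942700+0.916700))/(1+1181/37301) = 8819/10000 ≈ 0.881900
step 5 [2.5y] swap r/2=1568/45733: DF=(1 − 1568/45733·(0.988800+0.942700+0.916700+0.881900))/(1+1568/45733) = 527/625 ≈ 0.843200
step 6 [3y] bond c/2=1/25: DF=(260727/250000 − 1/25·(0.988800+0.942700+0.916700+0.881900+0.843200))/(1+1/25) = 8269/10000 ≈ 0.826900

1 1/2 618/625
2 1 9427/10000
3 3/2 9167/10000
4 2 8819/10000
5 5/2 527/625
6 3 8269/10000
DF(2.5y) is solved at step 5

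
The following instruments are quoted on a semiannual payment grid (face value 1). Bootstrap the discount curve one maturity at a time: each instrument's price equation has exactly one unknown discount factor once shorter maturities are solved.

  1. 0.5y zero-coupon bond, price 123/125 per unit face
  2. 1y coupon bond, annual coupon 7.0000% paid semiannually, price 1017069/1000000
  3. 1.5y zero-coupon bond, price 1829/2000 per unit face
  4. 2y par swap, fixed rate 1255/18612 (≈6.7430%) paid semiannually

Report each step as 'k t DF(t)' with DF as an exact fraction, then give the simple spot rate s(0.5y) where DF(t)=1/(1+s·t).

step 1 [0.5y] zero: DF = P = 123/125 ≈ 0.984000
step 2 [1y] bond c/2=7/200: DF=(1017069/1000000 − 7/200·(0.984000))/(1+7/200) = 4747/5000 ≈ 0.949400
step 3 [1.5y] zero: DF = P = 1829/2000 ≈ 0.914500
step 4 [2y] swap r/2=1255/37224: DF=(1 − 1255/37224·(0.984000+0.949400+0.914500))/(1+1255/37224) = 1749/2000 ≈ 0.874500

1 1/2 123/125
2 1 4747/5000
3 3/2 1829/2000
4 2 1749/2000
s(0.5y) = (1/(123/125) − 1)/(1/2) = 4/123 ≈ 3.2520%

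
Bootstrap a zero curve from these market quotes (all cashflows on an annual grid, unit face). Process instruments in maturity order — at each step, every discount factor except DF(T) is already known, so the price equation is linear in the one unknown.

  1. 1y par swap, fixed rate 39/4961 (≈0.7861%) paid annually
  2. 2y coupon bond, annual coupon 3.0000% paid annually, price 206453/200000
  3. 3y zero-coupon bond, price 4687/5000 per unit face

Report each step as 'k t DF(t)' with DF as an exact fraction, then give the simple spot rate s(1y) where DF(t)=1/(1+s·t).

1 1 4961/5000
2 2 9733/10000
3 3 4687/5000
s(1y) = (1/(4961/5000) − 1)/(1) = 39/4961 ≈ 0.7861%

step 1 [1y] swap r/1=39/4961: DF=(1 − 39/4961·(0))/(1+39/4961) = 4961/5000 ≈ 0.992200
step 2 [2y] bond c/1=3/100: DF=(206453/200000 − 3/100·(0.992200))/(1+3/100) = 9733/10000 ≈ 0.973300
step 3 [3y] zero: DF = P = 4687/5000 ≈ 0.937400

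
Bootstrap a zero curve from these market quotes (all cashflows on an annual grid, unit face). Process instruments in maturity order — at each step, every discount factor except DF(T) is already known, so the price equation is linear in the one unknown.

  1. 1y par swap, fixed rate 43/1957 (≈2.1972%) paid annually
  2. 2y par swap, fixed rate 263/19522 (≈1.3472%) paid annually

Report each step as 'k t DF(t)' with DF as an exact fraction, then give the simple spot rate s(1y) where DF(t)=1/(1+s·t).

step 1 [1y] swap r/1=43/1957: DF=(1 − 43/1957·(0))/(1+43/1957) = 1957/2000 ≈ 0.978500
step 2 [2y] swap r/1=263/19522: DF=(1 − 263/19522·(0.978500))/(1+263/19522) = 9737/10000 ≈ 0.973700

1 1 1957/2000
2 2 9737/10000
s(1y) = (1/(1957/2000) − 1)/(1) = 43/1957 ≈ 2.1972%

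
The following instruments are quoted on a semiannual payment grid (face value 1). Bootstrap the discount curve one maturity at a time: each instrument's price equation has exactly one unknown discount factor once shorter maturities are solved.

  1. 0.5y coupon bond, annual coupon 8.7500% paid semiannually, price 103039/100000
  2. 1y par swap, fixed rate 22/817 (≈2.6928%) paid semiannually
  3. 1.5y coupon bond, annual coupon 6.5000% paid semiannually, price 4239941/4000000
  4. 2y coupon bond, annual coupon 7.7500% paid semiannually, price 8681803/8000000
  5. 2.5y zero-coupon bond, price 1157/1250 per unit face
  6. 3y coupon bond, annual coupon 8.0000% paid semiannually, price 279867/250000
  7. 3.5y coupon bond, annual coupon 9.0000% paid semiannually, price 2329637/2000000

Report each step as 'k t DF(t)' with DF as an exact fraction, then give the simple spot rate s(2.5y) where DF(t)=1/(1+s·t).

1 1/2 617/625
2 1 1217/1250
3 3/2 9649/10000
4 2 2339/2500
5 5/2 1157/1250
6 3 8923/10000
7 7/2 8701/10000
s(2.5y) = (1/(1157/1250) − 1)/(5/2) = 186/5785 ≈ 3.2152%

step 1 [0.5y] bond c/2=7/160: DF=(103039/100000 − 7/160·(0))/(1+7/160) = 617/625 ≈ 0.987200
step 2 [1y] swap r/2=11/817: DF=(1 − 11/817·(0.987200))/(1+11/817) = 1217/1250 ≈ 0.973600
step 3 [1.5y] bond c/2=13/400: DF=(4239941/4000000 − 13/400·(0.987200+0.973600))/(1+13/400) = 9649/10000 ≈ 0.964900
step 4 [2y] bond c/2=31/800: DF=(8681803/8000000 − 31/800·(0.987200+0.973600+0.964900))/(1+31/800) = 2339/2500 ≈ 0.935600
step 5 [2.5y] zero: DF = P = 1157/1250 ≈ 0.925600
step 6 [3y] bond c/2=1/25: DF=(279867/250000 − 1/25·(0.987200+0.973600+0.964900+0.935600+0.925600))/(1+1/25) = 8923/10000 ≈ 0.892300
step 7 [3.5y] bond c/2=9/200: DF=(2329637/2000000 − 9/200·(0.987200+0.973600+0.964900+0.935600+0.925600+0.892300))/(1+9/200) = 8701/10000 ≈ 0.870100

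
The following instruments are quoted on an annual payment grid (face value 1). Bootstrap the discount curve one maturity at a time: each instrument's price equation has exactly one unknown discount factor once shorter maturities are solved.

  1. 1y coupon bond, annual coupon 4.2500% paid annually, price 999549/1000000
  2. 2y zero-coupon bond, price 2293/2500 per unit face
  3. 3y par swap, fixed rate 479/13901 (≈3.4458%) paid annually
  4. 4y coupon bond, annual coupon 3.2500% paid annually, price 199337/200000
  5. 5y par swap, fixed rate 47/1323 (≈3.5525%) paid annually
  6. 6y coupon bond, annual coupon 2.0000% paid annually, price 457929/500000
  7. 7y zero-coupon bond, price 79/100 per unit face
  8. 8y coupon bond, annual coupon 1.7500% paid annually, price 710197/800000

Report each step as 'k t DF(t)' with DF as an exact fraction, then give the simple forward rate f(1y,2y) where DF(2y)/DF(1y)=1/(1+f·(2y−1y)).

step 1 [1y] bond c/1=17/400: DF=(999549/1000000 − 17/400·(0))/(1+17/400) = 2397/2500 ≈ 0.958800
step 2 [2y] zero: DF = P = 2293/2500 ≈ 0.917200
step 3 [3y] swap r/1=479/13901: DF=(1 − 479/13901·(0.958800+0.917200))/(1+479/13901) = 4521/5000 ≈ 0.904200
step 4 [4y] bond c/1=13/400: DF=(199337/200000 − 13/400·(0.958800+0.917200+0.904200))/(1+13/400) = 4389/5000 ≈ 0.877800
step 5 [5y] swap r/1=47/1323: DF=(1 − 47/1323·(0.958800+0.917200+0.904200+0.877800))/(1+47/1323) = 4201/5000 ≈ 0.840200
step 6 [6y] bond c/1=1/50: DF=(457929/500000 − 1/50·(0.958800+0.917200+0.904200+0.877800+0.840200))/(1+1/50) = 8097/10000 ≈ 0.809700
step 7 [7y] zero: DF = P = 79/100 ≈ 0.790000
step 8 [8y] bond c/1=7/400: DF=(710197/800000 − 7/400·(0.958800+0.917200+0.904200+0.877800+0.840200+0.809700+0.790000))/(1+7/400) = 1919/2500 ≈ 0.767600

1 1 2397/2500
2 2 2293/2500
3 3 4521/5000
4 4 4389/5000
5 5 4201/5000
6 6 8097/10000
7 7 79/100
8 8 1919/2500
f(1y,2y) = ((2397/2500)/(2293/2500) − 1)/(1) = 104/2293 ≈ 4.5355%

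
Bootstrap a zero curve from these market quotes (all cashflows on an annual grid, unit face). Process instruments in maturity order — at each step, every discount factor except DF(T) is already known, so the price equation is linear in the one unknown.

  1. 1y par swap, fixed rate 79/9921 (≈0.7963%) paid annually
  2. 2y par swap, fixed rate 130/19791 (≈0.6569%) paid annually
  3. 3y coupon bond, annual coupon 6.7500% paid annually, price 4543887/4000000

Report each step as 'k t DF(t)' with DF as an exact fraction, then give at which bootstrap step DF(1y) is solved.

1 1 9921/10000
2 2 987/1000
3 3 939/1000
DF(1y) is solved at step 1

step 1 [1y] swap r/1=79/9921: DF=(1 − 79/9921·(0))/(1+79/9921) = 9921/10000 ≈ 0.992100
step 2 [2y] swap r/1=130/19791: DF=(1 − 130/19791·(0.992100))/(1+130/19791) = 987/1000 ≈ 0.987000
step 3 [3y] bond c/1=27/400: DF=(4543887/4000000 − 27/400·(0.992100+0.987000))/(1+27/400) = 939/1000 ≈ 0.939000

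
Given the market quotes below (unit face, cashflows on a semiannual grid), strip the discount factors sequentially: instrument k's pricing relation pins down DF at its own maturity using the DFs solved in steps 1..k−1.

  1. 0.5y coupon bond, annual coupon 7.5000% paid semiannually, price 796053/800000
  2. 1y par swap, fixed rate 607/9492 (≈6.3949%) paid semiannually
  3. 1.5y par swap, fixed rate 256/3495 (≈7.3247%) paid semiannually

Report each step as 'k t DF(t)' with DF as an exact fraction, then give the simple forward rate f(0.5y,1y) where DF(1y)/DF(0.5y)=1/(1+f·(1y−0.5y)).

1 1/2 9591/10000
2 1 9393/10000
3 3/2 561/625
f(0.5y,1y) = ((9591/10000)/(9393/10000) − 1)/(1/2) = 132/3131 ≈ 4.2159%

step 1 [0.5y] bond c/2=3/80: DF=(796053/800000 − 3/80·(0))/(1+3/80) = 9591/10000 ≈ 0.959100
step 2 [1y] swap r/2=607/18984: DF=(1 − 607/18984·(0.959100))/(1+607/18984) = 9393/10000 ≈ 0.939300
step 3 [1.5y] swap r/2=128/3495: DF=(1 − 128/3495·(0.959100+0.939300))/(1+128/3495) = 561/625 ≈ 0.897600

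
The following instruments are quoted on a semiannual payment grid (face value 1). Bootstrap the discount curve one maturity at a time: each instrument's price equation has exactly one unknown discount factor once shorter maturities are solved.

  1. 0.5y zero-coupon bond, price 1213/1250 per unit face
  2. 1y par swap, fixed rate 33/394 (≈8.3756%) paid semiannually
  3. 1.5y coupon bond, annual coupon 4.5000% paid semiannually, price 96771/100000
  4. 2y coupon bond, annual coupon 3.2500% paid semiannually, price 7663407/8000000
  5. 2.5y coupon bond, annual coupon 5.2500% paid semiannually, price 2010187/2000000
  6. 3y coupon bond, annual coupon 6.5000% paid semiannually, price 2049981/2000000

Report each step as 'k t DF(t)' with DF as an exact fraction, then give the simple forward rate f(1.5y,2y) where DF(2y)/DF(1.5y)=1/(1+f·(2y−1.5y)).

1 1/2 1213/1250
2 1 1151/1250
3 3/2 1131/1250
4 2 8979/10000
5 5/2 8849/10000
6 3 4243/5000
f(1.5y,2y) = ((1131/1250)/(8979/10000) − 1)/(1/2) = 46/2993 ≈ 1.5369%

step 1 [0.5y] zero: DF = P = 1213/1250 ≈ 0.970400
step 2 [1y] swap r/2=33/788: DF=(1 − 33/788·(0.970400))/(1+33/788) = 1151/1250 ≈ 0.920800
step 3 [1.5y] bond c/2=9/400: DF=(96771/100000 − 9/400·(0.970400+0.920800))/(1+9/400) = 1131/1250 ≈ 0.904800
step 4 [2y] bond c/2=13/800: DF=(7663407/8000000 − 13/800·(0.970400+0.920800+0.904800))/(1+13/800) = 8979/10000 ≈ 0.897900
step 5 [2.5y] bond c/2=21/800: DF=(2010187/2000000 − 21/800·(0.970400+0.920800+0.904800+0.897900))/(1+21/800) = 8849/10000 ≈ 0.884900
step 6 [3y] bond c/2=13/400: DF=(2049981/2000000 − 13/400·(0.970400+0.920800+0.904800+0.897900+0.884900))/(1+13/400) = 4243/5000 ≈ 0.848600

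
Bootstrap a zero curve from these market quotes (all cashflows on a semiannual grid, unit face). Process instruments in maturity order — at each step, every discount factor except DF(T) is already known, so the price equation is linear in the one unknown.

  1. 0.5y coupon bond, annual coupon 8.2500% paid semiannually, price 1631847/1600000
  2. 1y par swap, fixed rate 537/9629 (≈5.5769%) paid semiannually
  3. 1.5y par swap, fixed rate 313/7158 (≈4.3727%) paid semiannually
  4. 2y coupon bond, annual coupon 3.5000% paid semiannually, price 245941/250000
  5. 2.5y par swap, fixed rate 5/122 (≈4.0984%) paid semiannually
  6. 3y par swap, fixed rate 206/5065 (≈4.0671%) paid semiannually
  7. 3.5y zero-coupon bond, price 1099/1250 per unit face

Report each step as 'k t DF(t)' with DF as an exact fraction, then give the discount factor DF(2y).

1 1/2 1959/2000
2 1 9463/10000
3 3/2 4687/5000
4 2 1147/1250
5 5/2 113/125
6 3 8867/10000
7 7/2 1099/1250
DF(2y) = 1147/1250 ≈ 0.917600

step 1 [0.5y] bond c/2=33/800: DF=(1631847/1600000 − 33/800·(0))/(1+33/800) = 1959/2000 ≈ 0.979500
step 2 [1y] swap r/2=537/19258: DF=(1 − 537/19258·(0.979500))/(1+537/19258) = 9463/10000 ≈ 0.946300
step 3 [1.5y] swap r/2=313/14316: DF=(1 − 313/14316·(0.979500+0.946300))/(1+313/14316) = 4687/5000 ≈ 0.937400
step 4 [2y] bond c/2=7/400: DF=(245941/250000 − 7/400·(0.979500+0.946300+0.937400))/(1+7/400) = 1147/1250 ≈ 0.917600
step 5 [2.5y] swap r/2=5/244: DF=(1 − 5/244·(0.979500+0.946300+0.937400+0.917600))/(1+5/244) = 113/125 ≈ 0.904000
step 6 [3y] swap r/2=103/5065: DF=(1 − 103/5065·(0.979500+0.946300+0.937400+0.917600+0.904000))/(1+103/5065) = 8867/10000 ≈ 0.886700
step 7 [3.5y] zero: DF = P = 1099/1250 ≈ 0.879200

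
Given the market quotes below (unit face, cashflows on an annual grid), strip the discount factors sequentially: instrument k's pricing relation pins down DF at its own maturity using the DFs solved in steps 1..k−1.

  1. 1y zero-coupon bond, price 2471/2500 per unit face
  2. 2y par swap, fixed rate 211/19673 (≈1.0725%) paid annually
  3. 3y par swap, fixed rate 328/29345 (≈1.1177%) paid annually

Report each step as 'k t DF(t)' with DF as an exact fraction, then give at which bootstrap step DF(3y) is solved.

step 1 [1y] zero: DF = P = 2471/2500 ≈ 0.988400
step 2 [2y] swap r/1=211/19673: DF=(1 − 211/19673·(0.988400))/(1+211/19673) = 9789/10000 ≈ 0.978900
step 3 [3y] swap r/1=328/29345: DF=(1 − 328/29345·(0.988400+0.978900))/(1+328/29345) = 1209/1250 ≈ 0.967200

1 1 2471/2500
2 2 9789/10000
3 3 1209/1250
DF(3y) is solved at step 3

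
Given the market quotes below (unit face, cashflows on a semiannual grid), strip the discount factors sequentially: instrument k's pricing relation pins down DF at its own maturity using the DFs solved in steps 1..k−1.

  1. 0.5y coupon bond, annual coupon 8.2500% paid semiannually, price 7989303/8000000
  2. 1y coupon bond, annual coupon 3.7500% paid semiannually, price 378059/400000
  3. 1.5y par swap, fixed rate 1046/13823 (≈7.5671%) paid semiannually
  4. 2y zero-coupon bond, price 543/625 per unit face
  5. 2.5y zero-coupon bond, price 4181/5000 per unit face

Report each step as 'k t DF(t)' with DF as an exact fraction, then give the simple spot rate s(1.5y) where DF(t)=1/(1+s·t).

step 1 [0.5y] bond c/2=33/800: DF=(7989303/8000000 − 33/800·(0))/(1+33/800) = 9591/10000 ≈ 0.959100
step 2 [1y] bond c/2=3/160: DF=(378059/400000 − 3/160·(0.959100))/(1+3/160) = 9101/10000 ≈ 0.910100
step 3 [1.5y] swap r/2=523/13823: DF=(1 − 523/13823·(0.959100+0.910100))/(1+523/13823) = 4477/5000 ≈ 0.895400
step 4 [2y] zero: DF = P = 543/625 ≈ 0.868800
step 5 [2.5y] zero: DF = P = 4181/5000 ≈ 0.836200

1 1/2 9591/10000
2 1 9101/10000
3 3/2 4477/5000
4 2 543/625
5 5/2 4181/5000
s(1.5y) = (1/(4477/5000) − 1)/(3/2) = 1046/13431 ≈ 7.7880%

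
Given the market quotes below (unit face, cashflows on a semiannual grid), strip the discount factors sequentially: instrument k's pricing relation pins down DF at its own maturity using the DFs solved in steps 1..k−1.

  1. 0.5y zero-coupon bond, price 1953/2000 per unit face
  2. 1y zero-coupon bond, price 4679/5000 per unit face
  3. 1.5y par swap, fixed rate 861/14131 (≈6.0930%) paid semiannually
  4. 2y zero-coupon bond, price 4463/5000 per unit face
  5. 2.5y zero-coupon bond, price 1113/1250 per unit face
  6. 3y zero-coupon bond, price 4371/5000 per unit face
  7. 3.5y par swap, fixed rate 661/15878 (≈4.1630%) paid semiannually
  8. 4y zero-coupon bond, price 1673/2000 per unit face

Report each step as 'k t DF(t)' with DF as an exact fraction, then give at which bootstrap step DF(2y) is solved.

1 1/2 1953/2000
2 1 4679/5000
3 3/2 9139/10000
4 2 4463/5000
5 5/2 1113/1250
6 3 4371/5000
7 7/2 4339/5000
8 4 1673/2000
DF(2y) is solved at step 4

step 1 [0.5y] zero: DF = P = 1953/2000 ≈ 0.976500
step 2 [1y] zero: DF = P = 4679/5000 ≈ 0.935800
step 3 [1.5y] swap r/2=861/28262: DF=(1 − 861/28262·(0.976500+0.935800))/(1+861/28262) = 9139/10000 ≈ 0.913900
step 4 [2y] zero: DF = P = 4463/5000 ≈ 0.892600
step 5 [2.5y] zero: DF = P = 1113/1250 ≈ 0.890400
step 6 [3y] zero: DF = P = 4371/5000 ≈ 0.874200
step 7 [3.5y] swap r/2=661/31756: DF=(1 − 661/31756·(0.976500+0.935800+0.913900+0.892600+0.890400+0.874200))/(1+661/31756) = 4339/5000 ≈ 0.867800
step 8 [4y] zero: DF = P = 1673/2000 ≈ 0.836500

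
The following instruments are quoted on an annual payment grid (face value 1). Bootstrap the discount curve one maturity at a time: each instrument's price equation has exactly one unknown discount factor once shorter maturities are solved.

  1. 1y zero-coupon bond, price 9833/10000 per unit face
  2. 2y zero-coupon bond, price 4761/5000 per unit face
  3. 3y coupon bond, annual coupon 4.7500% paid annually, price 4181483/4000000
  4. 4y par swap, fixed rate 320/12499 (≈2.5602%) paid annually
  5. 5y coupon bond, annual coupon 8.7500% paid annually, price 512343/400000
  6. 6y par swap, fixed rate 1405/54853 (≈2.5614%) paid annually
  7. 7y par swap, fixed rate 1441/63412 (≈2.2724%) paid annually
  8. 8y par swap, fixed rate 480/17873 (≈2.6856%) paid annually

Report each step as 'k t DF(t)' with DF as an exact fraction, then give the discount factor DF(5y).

step 1 [1y] zero: DF = P = 9833/10000 ≈ 0.983300
step 2 [2y] zero: DF = P = 4761/5000 ≈ 0.952200
step 3 [3y] bond c/1=19/400: DF=(4181483/4000000 − 19/400·(0.983300+0.952200))/(1+19/400) = 4551/5000 ≈ 0.910200
step 4 [4y] swap r/1=320/12499: DF=(1 − 320/12499·(0.983300+0.952200+0.910200))/(1+320/12499) = 113/125 ≈ 0.904000
step 5 [5y] bond c/1=7/80: DF=(512343/400000 − 7/80·(0.983300+0.952200+0.910200+0.904000))/(1+7/80) = 8761/10000 ≈ 0.876100
step 6 [6y] swap r/1=1405/54853: DF=(1 − 1405/54853·(0.983300+0.952200+0.910200+0.904000+0.876100))/(1+1405/54853) = 1719/2000 ≈ 0.859500
step 7 [7y] swap r/1=1441/63412: DF=(1 − 1441/63412·(0.983300+0.952200+0.910200+0.904000+0.876100+0.859500))/(1+1441/63412) = 8559/10000 ≈ 0.855900
step 8 [8y] swap r/1=480/17873: DF=(1 − 480/17873·(0.983300+0.952200+0.910200+0.904000+0.876100+0.859500+0.855900))/(1+480/17873) = 101/125 ≈ 0.808000

1 1 9833/10000
2 2 4761/5000
3 3 4551/5000
4 4 113/125
5 5 8761/10000
6 6 1719/2000
7 7 8559/10000
8 8 101/125
DF(5y) = 8761/10000 ≈ 0.876100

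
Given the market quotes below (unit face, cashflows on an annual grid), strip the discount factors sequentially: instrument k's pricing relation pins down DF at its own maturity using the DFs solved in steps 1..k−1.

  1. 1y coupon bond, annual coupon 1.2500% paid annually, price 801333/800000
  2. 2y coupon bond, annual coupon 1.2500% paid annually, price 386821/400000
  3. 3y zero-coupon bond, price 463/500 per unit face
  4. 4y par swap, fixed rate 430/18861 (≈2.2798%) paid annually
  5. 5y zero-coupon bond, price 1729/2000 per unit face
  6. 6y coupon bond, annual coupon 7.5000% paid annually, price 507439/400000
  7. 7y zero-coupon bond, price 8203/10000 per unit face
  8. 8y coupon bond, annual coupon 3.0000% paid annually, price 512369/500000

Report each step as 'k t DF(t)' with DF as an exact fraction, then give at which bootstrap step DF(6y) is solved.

1 1 9893/10000
2 2 9429/10000
3 3 463/500
4 4 457/500
5 5 1729/2000
6 6 4283/5000
7 7 8203/10000
8 8 811/1000
DF(6y) is solved at step 6

step 1 [1y] bond c/1=1/80: DF=(801333/800000 − 1/80·(0))/(1+1/80) = 9893/10000 ≈ 0.989300
step 2 [2y] bond c/1=1/80: DF=(386821/400000 − 1/80·(0.989300))/(1+1/80) = 9429/10000 ≈ 0.942900
step 3 [3y] zero: DF = P = 463/500 ≈ 0.926000
step 4 [4y] swap r/1=430/18861: DF=(1 − 430/18861·(0.989300+0.942900+0.926000))/(1+430/18861) = 457/500 ≈ 0.914000
step 5 [5y] zero: DF = P = 1729/2000 ≈ 0.864500
step 6 [6y] bond c/1=3/40: DF=(507439/400000 − 3/40·(0.989300+0.942900+0.926000+0.914000+0.864500))/(1+3/40) = 4283/5000 ≈ 0.856600
step 7 [7y] zero: DF = P = 8203/10000 ≈ 0.820300
step 8 [8y] bond c/1=3/100: DF=(512369/500000 − 3/100·(0.989300+0.942900+0.926000+0.914000+0.864500+0.856600+0.820300))/(1+3/100) = 811/1000 ≈ 0.811000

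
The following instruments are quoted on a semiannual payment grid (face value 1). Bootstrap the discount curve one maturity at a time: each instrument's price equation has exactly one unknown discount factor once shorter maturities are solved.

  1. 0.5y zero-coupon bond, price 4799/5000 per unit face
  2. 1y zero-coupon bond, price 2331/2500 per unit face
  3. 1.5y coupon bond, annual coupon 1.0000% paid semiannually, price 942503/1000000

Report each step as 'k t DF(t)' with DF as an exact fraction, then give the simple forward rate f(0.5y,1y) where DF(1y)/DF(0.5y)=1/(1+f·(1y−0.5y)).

1 1/2 4799/5000
2 1 2331/2500
3 3/2 2321/2500
f(0.5y,1y) = ((4799/5000)/(2331/2500) − 1)/(1/2) = 137/2331 ≈ 5.8773%

step 1 [0.5y] zero: DF = P = 4799/5000 ≈ 0.959800
step 2 [1y] zero: DF = P = 2331/2500 ≈ 0.932400
step 3 [1.5y] bond c/2=1/200: DF=(942503/1000000 − 1/200·(0.959800+0.932400))/(1+1/200) = 2321/2500 ≈ 0.928400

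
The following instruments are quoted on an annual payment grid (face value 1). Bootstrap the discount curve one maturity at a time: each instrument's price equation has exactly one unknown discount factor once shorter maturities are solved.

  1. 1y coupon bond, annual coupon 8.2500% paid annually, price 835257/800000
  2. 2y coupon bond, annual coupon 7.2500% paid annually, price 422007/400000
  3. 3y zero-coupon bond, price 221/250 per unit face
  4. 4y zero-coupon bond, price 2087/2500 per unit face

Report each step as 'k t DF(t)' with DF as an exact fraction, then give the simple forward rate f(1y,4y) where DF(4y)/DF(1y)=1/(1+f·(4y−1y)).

1 1 1929/2000
2 2 1837/2000
3 3 221/250
4 4 2087/2500
f(1y,4y) = ((1929/2000)/(2087/2500) − 1)/(3) = 1297/25044 ≈ 5.1789%

step 1 [1y] bond c/1=33/400: DF=(835257/800000 − 33/400·(0))/(1+33/400) = 1929/2000 ≈ 0.964500
step 2 [2y] bond c/1=29/400: DF=(422007/400000 − 29/400·(0.964500))/(1+29/400) = 1837/2000 ≈ 0.918500
step 3 [3y] zero: DF = P = 221/250 ≈ 0.884000
step 4 [4y] zero: DF = P = 2087/2500 ≈ 0.834800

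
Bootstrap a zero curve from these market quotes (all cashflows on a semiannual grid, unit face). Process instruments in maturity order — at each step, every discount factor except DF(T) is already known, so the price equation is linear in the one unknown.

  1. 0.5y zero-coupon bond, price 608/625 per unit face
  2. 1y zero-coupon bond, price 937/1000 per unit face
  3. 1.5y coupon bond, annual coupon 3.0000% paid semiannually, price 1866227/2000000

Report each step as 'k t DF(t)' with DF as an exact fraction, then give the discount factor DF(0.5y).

step 1 [0.5y] zero: DF = P = 608/625 ≈ 0.972800
step 2 [1y] zero: DF = P = 937/1000 ≈ 0.937000
step 3 [1.5y] bond c/2=3/200: DF=(1866227/2000000 − 3/200·(0.972800+0.937000))/(1+3/200) = 8911/10000 ≈ 0.891100

1 1/2 608/625
2 1 937/1000
3 3/2 8911/10000
DF(0.5y) = 608/625 ≈ 0.972800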